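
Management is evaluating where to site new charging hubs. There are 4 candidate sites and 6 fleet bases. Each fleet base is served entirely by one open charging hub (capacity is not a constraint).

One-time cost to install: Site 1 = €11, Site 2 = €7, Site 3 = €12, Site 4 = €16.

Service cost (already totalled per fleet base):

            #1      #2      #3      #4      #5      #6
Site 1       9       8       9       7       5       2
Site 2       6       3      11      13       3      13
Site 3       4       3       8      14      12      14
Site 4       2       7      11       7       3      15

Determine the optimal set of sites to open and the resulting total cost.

For any fixed open set, each fleet base goes to its cheapest open site; total = fixed + service.
{Site 1, Site 2}: #1→Site 2 6, #2→Site 2 3, #3→Site 1 9, #4→Site 1 7, #5→Site 2 3, #6→Site 1 2. Service 30; fixed 18; total 48.
{Site 1}: service 40 + fixed 11 = 51
{Site 1, Site 3}: #1→Site 3 4, #2→Site 3 3, #3→Site 3 8, #4→Site 1 7, #5→Site 1 5, #6→Site 1 2. Service 29; fixed 23; total 52.
{Site 1, Site 2, Site 3, Site 4}: #1→Site 4 2, #2→Site 2 3, #3→Site 3 8, #4→Site 1 7, #5→Site 2 3, #6→Site 1 2. Service 25; fixed 46; total 71.
No other subset beats 48.

Open Site 1 and Site 2; minimum total cost 48.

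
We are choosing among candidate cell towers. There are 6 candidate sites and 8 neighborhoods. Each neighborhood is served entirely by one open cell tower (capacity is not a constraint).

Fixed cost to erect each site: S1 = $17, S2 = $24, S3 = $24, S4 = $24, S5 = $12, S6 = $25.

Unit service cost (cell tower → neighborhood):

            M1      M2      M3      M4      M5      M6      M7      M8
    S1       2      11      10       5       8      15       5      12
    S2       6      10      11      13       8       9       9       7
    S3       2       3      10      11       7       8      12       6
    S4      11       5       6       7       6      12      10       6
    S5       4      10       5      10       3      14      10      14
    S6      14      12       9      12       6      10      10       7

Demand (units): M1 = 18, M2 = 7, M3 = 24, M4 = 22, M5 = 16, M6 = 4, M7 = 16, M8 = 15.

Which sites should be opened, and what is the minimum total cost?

Open S1, S3 and S5; minimum total cost 590.

For any fixed open set, each neighborhood goes to its cheapest open site; total = fixed + service.
{S1, S3, S5}: M1→S1 2·18=36, M2→S3 3·7=21, M3→S5 5·24=120, M4→S1 5·22=110, M5→S5 3·16=48, M6→S3 8·4=32, M7→S1 5·16=80, M8→S3 6·15=90. Service 537; fixed 53; total 590.
{S1, S2, S3, S5}: service 537 + fixed 77 = 614
{S1, S3, S4, S5}: service 537 + fixed 77 = 614
{S1, S2, S3, S4, S5, S6}: M1→S1 2·18=36, M2→S3 3·7=21, M3→S5 5·24=120, M4→S1 5·22=110, M5→S5 3·16=48, M6→S3 8·4=32, M7→S1 5·16=80, M8→S3 6·15=90. Service 537; fixed 126; total 663.
No other subset beats 590.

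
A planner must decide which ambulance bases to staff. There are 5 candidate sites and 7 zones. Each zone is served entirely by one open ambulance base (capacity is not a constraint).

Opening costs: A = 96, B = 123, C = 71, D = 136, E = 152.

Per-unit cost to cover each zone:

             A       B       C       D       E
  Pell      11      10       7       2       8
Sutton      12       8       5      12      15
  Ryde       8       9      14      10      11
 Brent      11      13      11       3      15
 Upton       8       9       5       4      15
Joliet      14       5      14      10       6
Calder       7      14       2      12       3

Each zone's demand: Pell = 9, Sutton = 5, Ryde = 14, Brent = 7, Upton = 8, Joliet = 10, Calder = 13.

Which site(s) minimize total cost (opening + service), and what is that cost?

Open C and D; minimum total cost 569.

For any fixed open set, each zone goes to its cheapest open site; total = fixed + service.
{C, D}: Pell→D 2·9=18, Sutton→C 5·5=25, Ryde→D 10·14=140, Brent→D 3·7=21, Upton→D 4·8=32, Joliet→D 10·10=100, Calder→C 2·13=26. Service 362; fixed 207; total 569.
{B, C}: service 407 + fixed 194 = 601
{B, C, D}: service 298 + fixed 330 = 628
{A, B, C, D, E}: service 284 + fixed 578 = 862
No other subset beats 569.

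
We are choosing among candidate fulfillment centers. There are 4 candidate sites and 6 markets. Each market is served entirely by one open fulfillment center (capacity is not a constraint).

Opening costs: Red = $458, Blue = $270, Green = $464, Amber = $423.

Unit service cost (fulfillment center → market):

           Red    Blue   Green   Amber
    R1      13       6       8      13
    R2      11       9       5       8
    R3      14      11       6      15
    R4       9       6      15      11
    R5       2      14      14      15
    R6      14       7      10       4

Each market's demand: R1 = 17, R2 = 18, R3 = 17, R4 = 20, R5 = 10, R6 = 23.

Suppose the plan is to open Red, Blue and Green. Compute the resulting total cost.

Total cost: 1787

Each market is assigned to its cheapest site among the open ones.
{Red, Blue, Green}: R1→Blue 6·17=102, R2→Green 5·18=90, R3→Green 6·17=102, R4→Blue 6·20=120, R5→Red 2·10=20, R6→Blue 7·23=161. Service 595; fixed 1192; total 1787.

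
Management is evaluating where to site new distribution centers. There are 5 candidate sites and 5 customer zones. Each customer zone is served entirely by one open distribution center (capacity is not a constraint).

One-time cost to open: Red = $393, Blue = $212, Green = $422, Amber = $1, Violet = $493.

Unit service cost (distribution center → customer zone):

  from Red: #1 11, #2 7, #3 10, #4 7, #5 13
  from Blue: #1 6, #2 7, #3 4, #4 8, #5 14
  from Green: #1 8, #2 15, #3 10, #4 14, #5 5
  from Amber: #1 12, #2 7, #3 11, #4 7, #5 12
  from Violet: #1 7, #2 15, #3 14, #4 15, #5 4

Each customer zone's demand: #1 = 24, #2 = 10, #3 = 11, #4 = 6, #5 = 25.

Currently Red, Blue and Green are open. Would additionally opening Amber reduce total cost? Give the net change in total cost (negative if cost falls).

Current service cost with {Red, Blue, Green}: 425.
Adding Amber: each customer zone re-picks its cheapest; new service cost 425, saving 0.
Extra fixed cost: 1. Net change = 1 − 0 = 1.
(Totals: 1452 → 1453.)

No — net change +1 (cost rises by 1).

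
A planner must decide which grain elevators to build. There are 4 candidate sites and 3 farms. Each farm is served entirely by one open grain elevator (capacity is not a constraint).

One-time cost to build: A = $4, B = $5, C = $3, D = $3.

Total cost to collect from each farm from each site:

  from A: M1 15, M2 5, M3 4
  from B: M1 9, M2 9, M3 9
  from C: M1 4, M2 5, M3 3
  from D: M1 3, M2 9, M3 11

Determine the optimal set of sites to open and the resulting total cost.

Open C only; minimum total cost 15.

For any fixed open set, each farm goes to its cheapest open site; total = fixed + service.
{C}: M1→C 4, M2→C 5, M3→C 3. Service 12; fixed 3; total 15.
{C, D}: M1→D 3, M2→C 5, M3→C 3. Service 11; fixed 6; total 17.
{A, C}: M1→C 4, M2→A 5, M3→C 3. Service 12; fixed 7; total 19.
{A, B, C, D}: M1→D 3, M2→A 5, M3→C 3. Service 11; fixed 15; total 26.
No other subset beats 15.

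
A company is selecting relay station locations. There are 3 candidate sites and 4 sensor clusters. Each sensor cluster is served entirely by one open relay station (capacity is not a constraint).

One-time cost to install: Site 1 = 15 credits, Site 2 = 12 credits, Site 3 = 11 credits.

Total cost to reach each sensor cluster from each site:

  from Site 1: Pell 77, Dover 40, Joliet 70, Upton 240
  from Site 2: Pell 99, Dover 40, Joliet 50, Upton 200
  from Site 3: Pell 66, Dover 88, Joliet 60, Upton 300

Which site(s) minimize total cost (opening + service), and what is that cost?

Open Site 2 and Site 3; minimum total cost 379.

For any fixed open set, each sensor cluster goes to its cheapest open site; total = fixed + service.
{Site 2, Site 3}: Pell→Site 3 66, Dover→Site 2 40, Joliet→Site 2 50, Upton→Site 2 200. Service 356; fixed 23; total 379.
{Site 1, Site 2}: service 367 + fixed 27 = 394
{Site 1, Site 2, Site 3}: service 356 + fixed 38 = 394
{Site 3}: Pell→Site 3 66, Dover→Site 3 88, Joliet→Site 3 60, Upton→Site 3 300. Service 514; fixed 11; total 525.
No other subset beats 379.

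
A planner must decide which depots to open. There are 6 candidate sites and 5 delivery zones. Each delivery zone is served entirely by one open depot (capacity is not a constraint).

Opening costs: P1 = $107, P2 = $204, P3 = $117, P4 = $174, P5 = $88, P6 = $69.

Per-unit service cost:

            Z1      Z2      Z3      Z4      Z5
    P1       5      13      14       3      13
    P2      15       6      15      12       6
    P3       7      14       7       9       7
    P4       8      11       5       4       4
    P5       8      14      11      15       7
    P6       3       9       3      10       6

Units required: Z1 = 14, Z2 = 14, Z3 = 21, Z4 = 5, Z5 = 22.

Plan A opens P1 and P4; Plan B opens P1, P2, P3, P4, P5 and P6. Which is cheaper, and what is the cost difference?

Plan A is cheaper by 338.

Plan A: {P1, P4}: Z1→P1 5·14=70, Z2→P4 11·14=154, Z3→P4 5·21=105, Z4→P1 3·5=15, Z5→P4 4·22=88. Service 432; fixed 281; total 713.
Plan B: {P1, P2, P3, P4, P5, P6}: Z1→P6 3·14=42, Z2→P2 6·14=84, Z3→P6 3·21=63, Z4→P1 3·5=15, Z5→P4 4·22=88. Service 292; fixed 759; total 1051.
Difference: |713 − 1051| = 338.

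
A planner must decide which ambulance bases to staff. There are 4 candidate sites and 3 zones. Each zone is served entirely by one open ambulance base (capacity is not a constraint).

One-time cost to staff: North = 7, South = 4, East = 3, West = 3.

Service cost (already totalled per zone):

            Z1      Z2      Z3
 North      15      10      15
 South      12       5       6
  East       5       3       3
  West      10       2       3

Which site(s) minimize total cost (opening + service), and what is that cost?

For any fixed open set, each zone goes to its cheapest open site; total = fixed + service.
{East}: Z1→East 5, Z2→East 3, Z3→East 3. Service 11; fixed 3; total 14.
{East, West}: Z1→East 5, Z2→West 2, Z3→East 3. Service 10; fixed 6; total 16.
{South, East}: service 11 + fixed 7 = 18
{North, South, East, West}: service 10 + fixed 17 = 27
(All 15 nonempty subsets were checked; East only is lowest.)

Open East only; minimum total cost 14.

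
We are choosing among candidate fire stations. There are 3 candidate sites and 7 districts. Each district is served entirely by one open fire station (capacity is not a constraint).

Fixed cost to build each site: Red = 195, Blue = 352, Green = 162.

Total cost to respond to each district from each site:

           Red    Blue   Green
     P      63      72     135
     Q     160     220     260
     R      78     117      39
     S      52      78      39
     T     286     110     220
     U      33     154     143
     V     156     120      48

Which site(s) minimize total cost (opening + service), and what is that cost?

Open Red and Green; minimum total cost 959.

For any fixed open set, each district goes to its cheapest open site; total = fixed + service.
{Red, Green}: P→Red 63, Q→Red 160, R→Green 39, S→Green 39, T→Green 220, U→Red 33, V→Green 48. Service 602; fixed 357; total 959.
{Red}: P→Red 63, Q→Red 160, R→Red 78, S→Red 52, T→Red 286, U→Red 33, V→Red 156. Service 828; fixed 195; total 1023.
{Green}: service 884 + fixed 162 = 1046
{Red, Blue, Green}: service 492 + fixed 709 = 1201
No other subset beats 959.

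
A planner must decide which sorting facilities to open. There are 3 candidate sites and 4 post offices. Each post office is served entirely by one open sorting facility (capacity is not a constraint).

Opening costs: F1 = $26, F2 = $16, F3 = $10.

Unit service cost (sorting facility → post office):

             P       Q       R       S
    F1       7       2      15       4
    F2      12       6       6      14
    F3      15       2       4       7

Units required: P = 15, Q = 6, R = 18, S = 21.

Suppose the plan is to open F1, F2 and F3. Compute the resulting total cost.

Total cost: 325

Each post office is assigned to its cheapest site among the open ones.
{F1, F2, F3}: P→F1 7·15=105, Q→F1 2·6=12, R→F3 4·18=72, S→F1 4·21=84. Service 273; fixed 52; total 325.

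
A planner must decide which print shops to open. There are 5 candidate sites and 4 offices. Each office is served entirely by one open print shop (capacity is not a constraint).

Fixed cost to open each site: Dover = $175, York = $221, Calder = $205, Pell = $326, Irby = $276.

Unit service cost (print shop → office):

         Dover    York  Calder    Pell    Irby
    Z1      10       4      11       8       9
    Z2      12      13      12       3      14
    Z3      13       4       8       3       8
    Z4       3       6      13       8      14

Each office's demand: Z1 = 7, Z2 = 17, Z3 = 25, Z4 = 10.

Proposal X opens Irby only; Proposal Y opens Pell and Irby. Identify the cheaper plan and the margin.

Proposal Y is cheaper by 53.

Proposal X: {Irby}: Z1→Irby 9·7=63, Z2→Irby 14·17=238, Z3→Irby 8·25=200, Z4→Irby 14·10=140. Service 641; fixed 276; total 917.
Proposal Y: {Pell, Irby}: Z1→Pell 8·7=56, Z2→Pell 3·17=51, Z3→Pell 3·25=75, Z4→Pell 8·10=80. Service 262; fixed 602; total 864.
Difference: |917 − 864| = 53.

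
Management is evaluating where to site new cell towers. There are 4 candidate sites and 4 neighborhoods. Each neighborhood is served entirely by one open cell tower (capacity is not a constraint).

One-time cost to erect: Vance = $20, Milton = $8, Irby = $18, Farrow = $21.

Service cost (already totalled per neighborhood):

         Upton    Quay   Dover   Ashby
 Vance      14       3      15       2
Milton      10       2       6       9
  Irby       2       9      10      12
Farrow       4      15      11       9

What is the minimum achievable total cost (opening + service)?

Minimum total cost: 35

For any fixed open set, each neighborhood goes to its cheapest open site; total = fixed + service.
{Milton}: Upton→Milton 10, Quay→Milton 2, Dover→Milton 6, Ashby→Milton 9. Service 27; fixed 8; total 35.
{Milton, Irby}: service 19 + fixed 26 = 45
{Vance, Milton}: Upton→Milton 10, Quay→Milton 2, Dover→Milton 6, Ashby→Vance 2. Service 20; fixed 28; total 48.
{Vance, Milton, Irby, Farrow}: service 12 + fixed 67 = 79
(All 15 nonempty subsets were checked; Milton only is lowest.)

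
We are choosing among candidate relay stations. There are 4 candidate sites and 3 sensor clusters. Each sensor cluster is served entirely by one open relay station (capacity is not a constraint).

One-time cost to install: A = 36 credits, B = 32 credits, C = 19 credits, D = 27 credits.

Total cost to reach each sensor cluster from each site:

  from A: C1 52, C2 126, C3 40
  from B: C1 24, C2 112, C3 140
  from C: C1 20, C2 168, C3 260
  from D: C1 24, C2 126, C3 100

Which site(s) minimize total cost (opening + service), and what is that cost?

Open A and C; minimum total cost 241.

For any fixed open set, each sensor cluster goes to its cheapest open site; total = fixed + service.
{A, C}: C1→C 20, C2→A 126, C3→A 40. Service 186; fixed 55; total 241.
{A, B}: service 176 + fixed 68 = 244
{A, D}: service 190 + fixed 63 = 253
{A, B, C, D}: C1→C 20, C2→B 112, C3→A 40. Service 172; fixed 114; total 286.
(All 15 nonempty subsets were checked; A and C is lowest.)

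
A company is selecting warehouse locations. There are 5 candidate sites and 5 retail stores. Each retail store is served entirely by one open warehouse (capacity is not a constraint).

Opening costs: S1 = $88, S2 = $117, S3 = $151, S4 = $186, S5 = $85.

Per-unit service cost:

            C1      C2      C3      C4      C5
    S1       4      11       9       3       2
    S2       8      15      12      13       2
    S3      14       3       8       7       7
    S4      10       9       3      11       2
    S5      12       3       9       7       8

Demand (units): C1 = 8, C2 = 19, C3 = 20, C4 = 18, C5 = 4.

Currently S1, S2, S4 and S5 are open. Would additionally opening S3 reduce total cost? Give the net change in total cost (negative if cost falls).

Current service cost with {S1, S2, S4, S5}: 211.
Adding S3: each retail store re-picks its cheapest; new service cost 211, saving 0.
Extra fixed cost: 151. Net change = 151 − 0 = 151.
(Totals: 687 → 838.)

No — net change +151 (cost rises by 151).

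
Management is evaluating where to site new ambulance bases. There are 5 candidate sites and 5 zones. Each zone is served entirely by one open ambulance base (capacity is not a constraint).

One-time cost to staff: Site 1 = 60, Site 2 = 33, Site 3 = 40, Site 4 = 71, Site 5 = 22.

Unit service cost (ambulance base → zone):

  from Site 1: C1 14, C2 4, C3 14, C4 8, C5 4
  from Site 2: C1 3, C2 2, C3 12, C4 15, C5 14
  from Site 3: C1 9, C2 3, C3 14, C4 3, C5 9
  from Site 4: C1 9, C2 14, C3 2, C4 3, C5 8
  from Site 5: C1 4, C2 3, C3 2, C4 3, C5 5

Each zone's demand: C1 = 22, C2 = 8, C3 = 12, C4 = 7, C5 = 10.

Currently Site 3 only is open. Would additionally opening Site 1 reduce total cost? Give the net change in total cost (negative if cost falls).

Current service cost with {Site 3}: 501.
Adding Site 1: each zone re-picks its cheapest; new service cost 451, saving 50.
Extra fixed cost: 60. Net change = 60 − 50 = 10.
(Totals: 541 → 551.)

No — net change +10 (cost rises by 10).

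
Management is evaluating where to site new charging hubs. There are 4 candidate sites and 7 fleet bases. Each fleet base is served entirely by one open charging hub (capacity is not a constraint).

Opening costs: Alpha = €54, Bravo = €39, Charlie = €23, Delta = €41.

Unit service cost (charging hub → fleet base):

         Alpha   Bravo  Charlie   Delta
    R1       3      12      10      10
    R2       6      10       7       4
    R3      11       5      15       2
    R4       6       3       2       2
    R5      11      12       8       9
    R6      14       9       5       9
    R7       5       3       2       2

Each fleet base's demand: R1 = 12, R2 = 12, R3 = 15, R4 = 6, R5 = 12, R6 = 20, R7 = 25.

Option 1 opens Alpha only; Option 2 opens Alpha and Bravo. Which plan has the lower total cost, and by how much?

Option 1: {Alpha}: R1→Alpha 3·12=36, R2→Alpha 6·12=72, R3→Alpha 11·15=165, R4→Alpha 6·6=36, R5→Alpha 11·12=132, R6→Alpha 14·20=280, R7→Alpha 5·25=125. Service 846; fixed 54; total 900.
Option 2: {Alpha, Bravo}: R1→Alpha 3·12=36, R2→Alpha 6·12=72, R3→Bravo 5·15=75, R4→Bravo 3·6=18, R5→Alpha 11·12=132, R6→Bravo 9·20=180, R7→Bravo 3·25=75. Service 588; fixed 93; total 681.
Difference: |900 − 681| = 219.

Option 2 is cheaper by 219.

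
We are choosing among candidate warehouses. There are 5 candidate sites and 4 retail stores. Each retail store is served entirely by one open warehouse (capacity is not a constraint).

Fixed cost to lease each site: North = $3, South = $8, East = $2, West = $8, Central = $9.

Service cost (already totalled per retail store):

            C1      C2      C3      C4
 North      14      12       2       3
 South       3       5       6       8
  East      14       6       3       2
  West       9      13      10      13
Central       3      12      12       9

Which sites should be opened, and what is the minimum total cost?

For any fixed open set, each retail store goes to its cheapest open site; total = fixed + service.
{South, East}: C1→South 3, C2→South 5, C3→East 3, C4→East 2. Service 13; fixed 10; total 23.
{North, South}: service 13 + fixed 11 = 24
{North, South, East}: service 12 + fixed 13 = 25
{North, South, East, West, Central}: service 12 + fixed 30 = 42
No other subset beats 23.

Open South and East; minimum total cost 23.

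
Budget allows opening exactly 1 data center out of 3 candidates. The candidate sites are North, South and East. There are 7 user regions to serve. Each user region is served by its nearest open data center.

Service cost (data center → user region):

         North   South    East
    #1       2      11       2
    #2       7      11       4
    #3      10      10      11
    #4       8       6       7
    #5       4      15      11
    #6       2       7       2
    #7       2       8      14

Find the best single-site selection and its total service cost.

Choose North only; total service cost 35.

With exactly 1 open, each user region uses its cheapest among the chosen.
{North}: #1→North 2, #2→North 7, #3→North 10, #4→North 8, #5→North 4, #6→North 2, #7→North 2. Service cost 35.
{East}: service cost 51
{South}: service cost 68
Among all 3 size-1 choices, {North} is lowest.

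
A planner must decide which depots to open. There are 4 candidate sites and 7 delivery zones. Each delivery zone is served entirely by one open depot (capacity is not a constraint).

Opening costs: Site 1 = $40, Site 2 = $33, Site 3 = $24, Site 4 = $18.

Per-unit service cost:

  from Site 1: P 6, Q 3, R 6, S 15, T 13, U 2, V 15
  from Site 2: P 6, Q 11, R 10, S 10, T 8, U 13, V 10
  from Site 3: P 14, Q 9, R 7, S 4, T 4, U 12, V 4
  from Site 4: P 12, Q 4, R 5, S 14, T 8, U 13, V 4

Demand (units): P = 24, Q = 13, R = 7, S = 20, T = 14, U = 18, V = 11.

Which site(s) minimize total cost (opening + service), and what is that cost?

For any fixed open set, each delivery zone goes to its cheapest open site; total = fixed + service.
{Site 1, Site 3}: P→Site 1 6·24=144, Q→Site 1 3·13=39, R→Site 1 6·7=42, S→Site 3 4·20=80, T→Site 3 4·14=56, U→Site 1 2·18=36, V→Site 3 4·11=44. Service 441; fixed 64; total 505.
{Site 1, Site 3, Site 4}: service 434 + fixed 82 = 516
{Site 1, Site 2, Site 3}: service 441 + fixed 97 = 538
{Site 1, Site 2, Site 3, Site 4}: service 434 + fixed 115 = 549
No other subset beats 505.

Open Site 1 and Site 3; minimum total cost 505.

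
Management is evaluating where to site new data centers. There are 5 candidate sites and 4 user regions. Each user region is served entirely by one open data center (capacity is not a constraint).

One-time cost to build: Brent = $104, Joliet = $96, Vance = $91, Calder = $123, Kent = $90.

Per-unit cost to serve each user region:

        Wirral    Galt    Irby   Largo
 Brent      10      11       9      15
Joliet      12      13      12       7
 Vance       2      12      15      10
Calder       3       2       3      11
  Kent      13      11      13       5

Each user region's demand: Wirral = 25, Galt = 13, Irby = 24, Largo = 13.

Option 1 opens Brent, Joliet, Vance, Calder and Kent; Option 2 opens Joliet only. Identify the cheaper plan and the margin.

Option 1 is cheaper by 227.

Option 1: {Brent, Joliet, Vance, Calder, Kent}: Wirral→Vance 2·25=50, Galt→Calder 2·13=26, Irby→Calder 3·24=72, Largo→Kent 5·13=65. Service 213; fixed 504; total 717.
Option 2: {Joliet}: Wirral→Joliet 12·25=300, Galt→Joliet 13·13=169, Irby→Joliet 12·24=288, Largo→Joliet 7·13=91. Service 848; fixed 96; total 944.
Difference: |717 − 944| = 227.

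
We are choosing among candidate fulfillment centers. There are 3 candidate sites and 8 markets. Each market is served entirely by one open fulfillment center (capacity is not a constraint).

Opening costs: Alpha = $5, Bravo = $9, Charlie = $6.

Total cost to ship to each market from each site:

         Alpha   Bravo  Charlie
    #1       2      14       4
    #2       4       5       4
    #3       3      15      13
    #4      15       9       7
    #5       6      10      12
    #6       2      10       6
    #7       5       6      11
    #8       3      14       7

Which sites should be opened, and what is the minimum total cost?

Open Alpha and Charlie; minimum total cost 43.

For any fixed open set, each market goes to its cheapest open site; total = fixed + service.
{Alpha, Charlie}: #1→Alpha 2, #2→Alpha 4, #3→Alpha 3, #4→Charlie 7, #5→Alpha 6, #6→Alpha 2, #7→Alpha 5, #8→Alpha 3. Service 32; fixed 11; total 43.
{Alpha}: service 40 + fixed 5 = 45
{Alpha, Bravo}: #1→Alpha 2, #2→Alpha 4, #3→Alpha 3, #4→Bravo 9, #5→Alpha 6, #6→Alpha 2, #7→Alpha 5, #8→Alpha 3. Service 34; fixed 14; total 48.
{Alpha, Bravo, Charlie}: #1→Alpha 2, #2→Alpha 4, #3→Alpha 3, #4→Charlie 7, #5→Alpha 6, #6→Alpha 2, #7→Alpha 5, #8→Alpha 3. Service 32; fixed 20; total 52.
No other subset beats 43.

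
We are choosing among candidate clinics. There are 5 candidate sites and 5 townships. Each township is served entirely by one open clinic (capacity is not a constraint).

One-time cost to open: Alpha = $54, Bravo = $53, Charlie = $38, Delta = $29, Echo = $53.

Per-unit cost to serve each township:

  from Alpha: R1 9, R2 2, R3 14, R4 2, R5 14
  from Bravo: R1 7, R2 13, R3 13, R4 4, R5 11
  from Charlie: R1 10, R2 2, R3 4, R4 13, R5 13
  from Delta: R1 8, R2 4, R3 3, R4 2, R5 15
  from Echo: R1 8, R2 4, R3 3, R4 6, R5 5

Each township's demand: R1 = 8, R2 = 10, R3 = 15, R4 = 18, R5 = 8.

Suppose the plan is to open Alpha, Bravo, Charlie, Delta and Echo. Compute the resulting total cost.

Total cost: 424

Each township is assigned to its cheapest site among the open ones.
{Alpha, Bravo, Charlie, Delta, Echo}: R1→Bravo 7·8=56, R2→Alpha 2·10=20, R3→Delta 3·15=45, R4→Alpha 2·18=36, R5→Echo 5·8=40. Service 197; fixed 227; total 424.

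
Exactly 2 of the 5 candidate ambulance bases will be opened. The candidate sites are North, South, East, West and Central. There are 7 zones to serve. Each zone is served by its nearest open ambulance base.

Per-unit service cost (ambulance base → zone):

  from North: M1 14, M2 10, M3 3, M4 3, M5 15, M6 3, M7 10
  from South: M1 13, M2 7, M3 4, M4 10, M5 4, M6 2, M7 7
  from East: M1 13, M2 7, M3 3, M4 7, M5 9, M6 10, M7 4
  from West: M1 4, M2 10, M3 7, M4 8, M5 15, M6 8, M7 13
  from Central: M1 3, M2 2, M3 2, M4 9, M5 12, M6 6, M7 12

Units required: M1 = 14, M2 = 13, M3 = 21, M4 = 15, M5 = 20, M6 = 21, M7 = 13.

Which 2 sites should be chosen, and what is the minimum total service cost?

With exactly 2 open, each zone uses its cheapest among the chosen.
{South, Central}: M1→Central 3·14=42, M2→Central 2·13=26, M3→Central 2·21=42, M4→Central 9·15=135, M5→South 4·20=80, M6→South 2·21=42, M7→South 7·13=91. Service cost 458.
{South, West}: service cost 564
{East, Central}: service cost 573
Among all 10 size-2 choices, {South, Central} is lowest.

Choose South and Central; total service cost 458.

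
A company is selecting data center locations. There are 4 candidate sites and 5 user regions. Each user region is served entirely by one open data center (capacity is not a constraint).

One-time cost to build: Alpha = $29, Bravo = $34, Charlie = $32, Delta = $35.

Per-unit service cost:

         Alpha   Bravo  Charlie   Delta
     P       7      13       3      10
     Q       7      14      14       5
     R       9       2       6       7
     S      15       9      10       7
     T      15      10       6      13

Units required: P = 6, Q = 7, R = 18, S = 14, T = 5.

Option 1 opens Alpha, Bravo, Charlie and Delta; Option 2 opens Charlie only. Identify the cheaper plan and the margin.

Option 1: {Alpha, Bravo, Charlie, Delta}: P→Charlie 3·6=18, Q→Delta 5·7=35, R→Bravo 2·18=36, S→Delta 7·14=98, T→Charlie 6·5=30. Service 217; fixed 130; total 347.
Option 2: {Charlie}: P→Charlie 3·6=18, Q→Charlie 14·7=98, R→Charlie 6·18=108, S→Charlie 10·14=140, T→Charlie 6·5=30. Service 394; fixed 32; total 426.
Difference: |347 − 426| = 79.

Option 1 is cheaper by 79.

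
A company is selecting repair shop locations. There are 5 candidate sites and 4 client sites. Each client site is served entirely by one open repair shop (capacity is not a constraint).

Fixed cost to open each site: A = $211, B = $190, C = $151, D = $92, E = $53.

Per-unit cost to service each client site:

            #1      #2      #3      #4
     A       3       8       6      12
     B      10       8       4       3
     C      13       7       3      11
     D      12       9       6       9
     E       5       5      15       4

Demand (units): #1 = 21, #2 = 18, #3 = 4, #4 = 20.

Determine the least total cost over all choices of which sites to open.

Minimum total cost: 388

For any fixed open set, each client site goes to its cheapest open site; total = fixed + service.
{E}: #1→E 5·21=105, #2→E 5·18=90, #3→E 15·4=60, #4→E 4·20=80. Service 335; fixed 53; total 388.
{D, E}: #1→E 5·21=105, #2→E 5·18=90, #3→D 6·4=24, #4→E 4·20=80. Service 299; fixed 145; total 444.
{C, E}: service 287 + fixed 204 = 491
{A, B, C, D, E}: #1→A 3·21=63, #2→E 5·18=90, #3→C 3·4=12, #4→B 3·20=60. Service 225; fixed 697; total 922.
No other subset beats 388.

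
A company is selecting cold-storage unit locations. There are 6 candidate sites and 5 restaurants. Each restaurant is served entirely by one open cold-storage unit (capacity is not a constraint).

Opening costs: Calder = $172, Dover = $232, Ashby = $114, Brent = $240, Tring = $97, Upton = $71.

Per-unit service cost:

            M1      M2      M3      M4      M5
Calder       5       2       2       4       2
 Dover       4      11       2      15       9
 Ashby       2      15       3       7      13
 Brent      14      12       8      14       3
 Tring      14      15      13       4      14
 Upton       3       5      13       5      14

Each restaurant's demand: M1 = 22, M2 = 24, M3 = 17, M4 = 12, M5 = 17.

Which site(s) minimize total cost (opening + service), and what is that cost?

Open Calder only; minimum total cost 446.

For any fixed open set, each restaurant goes to its cheapest open site; total = fixed + service.
{Calder}: M1→Calder 5·22=110, M2→Calder 2·24=48, M3→Calder 2·17=34, M4→Calder 4·12=48, M5→Calder 2·17=34. Service 274; fixed 172; total 446.
{Calder, Upton}: service 230 + fixed 243 = 473
{Calder, Ashby}: M1→Ashby 2·22=44, M2→Calder 2·24=48, M3→Calder 2·17=34, M4→Calder 4·12=48, M5→Calder 2·17=34. Service 208; fixed 286; total 494.
{Calder, Dover, Ashby, Brent, Tring, Upton}: M1→Ashby 2·22=44, M2→Calder 2·24=48, M3→Calder 2·17=34, M4→Calder 4·12=48, M5→Calder 2·17=34. Service 208; fixed 926; total 1134.
No other subset beats 446.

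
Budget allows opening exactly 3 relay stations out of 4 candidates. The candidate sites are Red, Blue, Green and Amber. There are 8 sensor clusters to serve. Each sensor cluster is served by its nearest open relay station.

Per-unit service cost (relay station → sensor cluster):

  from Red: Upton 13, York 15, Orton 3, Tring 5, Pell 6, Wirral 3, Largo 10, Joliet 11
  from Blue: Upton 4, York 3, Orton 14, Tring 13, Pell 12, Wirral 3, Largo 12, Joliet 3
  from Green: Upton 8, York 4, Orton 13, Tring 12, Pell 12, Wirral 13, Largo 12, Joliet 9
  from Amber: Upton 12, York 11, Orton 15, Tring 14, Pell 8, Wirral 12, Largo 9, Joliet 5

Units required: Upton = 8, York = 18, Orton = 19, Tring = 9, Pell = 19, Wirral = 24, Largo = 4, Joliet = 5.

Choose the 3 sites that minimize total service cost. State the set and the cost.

Choose Red, Blue and Amber; total service cost 425.

With exactly 3 open, each sensor cluster uses its cheapest among the chosen.
{Red, Blue, Amber}: Upton→Blue 4·8=32, York→Blue 3·18=54, Orton→Red 3·19=57, Tring→Red 5·9=45, Pell→Red 6·19=114, Wirral→Red 3·24=72, Largo→Amber 9·4=36, Joliet→Blue 3·5=15. Service cost 425.
{Red, Blue, Green}: service cost 429
{Red, Green, Amber}: service cost 485
Among all 4 size-3 choices, {Red, Blue, Amber} is lowest.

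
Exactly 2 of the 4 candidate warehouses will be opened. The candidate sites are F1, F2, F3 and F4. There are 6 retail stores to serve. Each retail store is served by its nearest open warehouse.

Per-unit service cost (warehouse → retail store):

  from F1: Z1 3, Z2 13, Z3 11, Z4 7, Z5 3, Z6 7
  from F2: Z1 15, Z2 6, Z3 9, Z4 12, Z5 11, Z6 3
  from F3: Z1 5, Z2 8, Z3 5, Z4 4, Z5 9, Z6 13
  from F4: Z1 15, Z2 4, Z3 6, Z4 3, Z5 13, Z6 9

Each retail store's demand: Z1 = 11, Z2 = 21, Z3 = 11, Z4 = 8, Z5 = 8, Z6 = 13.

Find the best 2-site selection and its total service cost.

Choose F1 and F4; total service cost 322.

With exactly 2 open, each retail store uses its cheapest among the chosen.
{F1, F4}: Z1→F1 3·11=33, Z2→F4 4·21=84, Z3→F4 6·11=66, Z4→F4 3·8=24, Z5→F1 3·8=24, Z6→F1 7·13=91. Service cost 322.
{F1, F2}: service cost 377
{F2, F3}: service cost 379
Among all 6 size-2 choices, {F1, F4} is lowest.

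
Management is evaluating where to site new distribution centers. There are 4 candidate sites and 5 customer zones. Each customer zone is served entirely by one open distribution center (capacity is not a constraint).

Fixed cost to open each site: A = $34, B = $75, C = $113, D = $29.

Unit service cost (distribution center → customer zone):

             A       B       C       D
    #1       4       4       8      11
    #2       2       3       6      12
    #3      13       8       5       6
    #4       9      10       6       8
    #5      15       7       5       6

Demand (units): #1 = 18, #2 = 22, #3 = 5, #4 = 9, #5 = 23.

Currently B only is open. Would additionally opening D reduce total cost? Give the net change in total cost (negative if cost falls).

Yes — net change −22 (cost falls by 22).

Current service cost with {B}: 429.
Adding D: each customer zone re-picks its cheapest; new service cost 378, saving 51.
Extra fixed cost: 29. Net change = 29 − 51 = -22.
(Totals: 504 → 482.)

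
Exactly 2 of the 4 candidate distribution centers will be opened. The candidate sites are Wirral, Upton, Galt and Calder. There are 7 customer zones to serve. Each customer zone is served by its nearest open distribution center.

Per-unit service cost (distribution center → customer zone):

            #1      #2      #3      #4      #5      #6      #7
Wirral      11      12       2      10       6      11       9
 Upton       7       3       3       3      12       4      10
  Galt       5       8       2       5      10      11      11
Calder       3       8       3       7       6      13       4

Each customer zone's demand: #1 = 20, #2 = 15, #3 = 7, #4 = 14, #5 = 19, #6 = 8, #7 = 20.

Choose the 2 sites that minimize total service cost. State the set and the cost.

With exactly 2 open, each customer zone uses its cheapest among the chosen.
{Upton, Calder}: #1→Calder 3·20=60, #2→Upton 3·15=45, #3→Upton 3·7=21, #4→Upton 3·14=42, #5→Calder 6·19=114, #6→Upton 4·8=32, #7→Calder 4·20=80. Service cost 394.
{Galt, Calder}: service cost 546
{Wirral, Upton}: service cost 567
Among all 6 size-2 choices, {Upton, Calder} is lowest.

Choose Upton and Calder; total service cost 394.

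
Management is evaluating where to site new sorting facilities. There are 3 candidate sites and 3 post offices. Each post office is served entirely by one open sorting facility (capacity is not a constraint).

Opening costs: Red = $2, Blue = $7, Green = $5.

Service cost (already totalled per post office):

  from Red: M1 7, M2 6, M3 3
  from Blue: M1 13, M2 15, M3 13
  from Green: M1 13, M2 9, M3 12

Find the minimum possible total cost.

Minimum total cost: 18

For any fixed open set, each post office goes to its cheapest open site; total = fixed + service.
{Red}: M1→Red 7, M2→Red 6, M3→Red 3. Service 16; fixed 2; total 18.
{Red, Green}: M1→Red 7, M2→Red 6, M3→Red 3. Service 16; fixed 7; total 23.
{Red, Blue}: service 16 + fixed 9 = 25
{Red, Blue, Green}: service 16 + fixed 14 = 30
No other subset beats 18.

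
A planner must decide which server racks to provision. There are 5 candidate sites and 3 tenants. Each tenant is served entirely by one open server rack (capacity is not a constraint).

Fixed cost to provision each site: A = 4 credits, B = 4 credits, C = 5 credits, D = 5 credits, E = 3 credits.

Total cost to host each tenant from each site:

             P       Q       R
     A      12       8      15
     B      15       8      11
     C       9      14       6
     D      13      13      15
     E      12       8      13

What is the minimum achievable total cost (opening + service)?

Minimum total cost: 31

For any fixed open set, each tenant goes to its cheapest open site; total = fixed + service.
{C, E}: P→C 9, Q→E 8, R→C 6. Service 23; fixed 8; total 31.
{A, C}: P→C 9, Q→A 8, R→C 6. Service 23; fixed 9; total 32.
{B, C}: service 23 + fixed 9 = 32
{A, B, C, D, E}: service 23 + fixed 21 = 44
No other subset beats 31.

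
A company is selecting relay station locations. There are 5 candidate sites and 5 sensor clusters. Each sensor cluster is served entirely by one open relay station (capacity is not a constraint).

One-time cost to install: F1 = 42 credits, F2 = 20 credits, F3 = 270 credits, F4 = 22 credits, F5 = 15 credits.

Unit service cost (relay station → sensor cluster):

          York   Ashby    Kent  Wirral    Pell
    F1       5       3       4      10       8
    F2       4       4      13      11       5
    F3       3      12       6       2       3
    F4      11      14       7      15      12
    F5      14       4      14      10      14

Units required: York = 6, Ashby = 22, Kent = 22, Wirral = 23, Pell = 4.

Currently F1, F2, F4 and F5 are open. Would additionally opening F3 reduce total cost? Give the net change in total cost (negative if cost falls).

Current service cost with {F1, F2, F4, F5}: 428.
Adding F3: each sensor cluster re-picks its cheapest; new service cost 230, saving 198.
Extra fixed cost: 270. Net change = 270 − 198 = 72.
(Totals: 527 → 599.)

No — net change +72 (cost rises by 72).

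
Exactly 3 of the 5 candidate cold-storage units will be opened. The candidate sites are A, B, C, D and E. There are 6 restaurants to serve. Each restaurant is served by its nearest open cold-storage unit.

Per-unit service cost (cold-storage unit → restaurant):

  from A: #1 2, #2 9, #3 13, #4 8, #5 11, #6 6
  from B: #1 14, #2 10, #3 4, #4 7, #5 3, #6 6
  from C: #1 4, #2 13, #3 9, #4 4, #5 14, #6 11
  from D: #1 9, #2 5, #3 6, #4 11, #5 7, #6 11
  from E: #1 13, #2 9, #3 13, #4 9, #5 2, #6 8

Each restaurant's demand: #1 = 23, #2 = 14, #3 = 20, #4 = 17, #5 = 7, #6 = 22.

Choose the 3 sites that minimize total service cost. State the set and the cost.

With exactly 3 open, each restaurant uses its cheapest among the chosen.
{B, C, D}: #1→C 4·23=92, #2→D 5·14=70, #3→B 4·20=80, #4→C 4·17=68, #5→B 3·7=21, #6→B 6·22=132. Service cost 463.
{A, B, D}: service cost 468
{A, B, C}: service cost 473
Among all 10 size-3 choices, {B, C, D} is lowest.

Choose B, C and D; total service cost 463.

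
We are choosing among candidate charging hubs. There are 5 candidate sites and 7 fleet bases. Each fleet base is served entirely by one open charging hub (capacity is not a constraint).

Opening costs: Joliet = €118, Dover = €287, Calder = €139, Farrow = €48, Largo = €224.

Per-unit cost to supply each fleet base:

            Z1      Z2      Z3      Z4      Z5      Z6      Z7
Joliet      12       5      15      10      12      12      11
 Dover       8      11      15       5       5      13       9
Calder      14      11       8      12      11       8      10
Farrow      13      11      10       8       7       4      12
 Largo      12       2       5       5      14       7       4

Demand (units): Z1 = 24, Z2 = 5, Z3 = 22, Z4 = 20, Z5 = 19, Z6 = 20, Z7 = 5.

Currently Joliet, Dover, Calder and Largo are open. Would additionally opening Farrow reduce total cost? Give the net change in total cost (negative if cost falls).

Yes — net change −12 (cost falls by 12).

Current service cost with {Joliet, Dover, Calder, Largo}: 667.
Adding Farrow: each fleet base re-picks its cheapest; new service cost 607, saving 60.
Extra fixed cost: 48. Net change = 48 − 60 = -12.
(Totals: 1435 → 1423.)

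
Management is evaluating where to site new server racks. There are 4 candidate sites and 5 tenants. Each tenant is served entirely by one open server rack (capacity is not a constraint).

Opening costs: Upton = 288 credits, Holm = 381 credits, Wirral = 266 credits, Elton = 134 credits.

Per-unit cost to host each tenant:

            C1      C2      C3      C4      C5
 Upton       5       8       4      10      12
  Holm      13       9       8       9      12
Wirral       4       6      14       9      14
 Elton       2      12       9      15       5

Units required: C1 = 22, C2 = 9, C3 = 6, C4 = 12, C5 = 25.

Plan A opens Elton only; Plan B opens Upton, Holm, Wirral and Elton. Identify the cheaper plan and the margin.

Plan A: {Elton}: C1→Elton 2·22=44, C2→Elton 12·9=108, C3→Elton 9·6=54, C4→Elton 15·12=180, C5→Elton 5·25=125. Service 511; fixed 134; total 645.
Plan B: {Upton, Holm, Wirral, Elton}: C1→Elton 2·22=44, C2→Wirral 6·9=54, C3→Upton 4·6=24, C4→Holm 9·12=108, C5→Elton 5·25=125. Service 355; fixed 1069; total 1424.
Difference: |645 − 1424| = 779.

Plan A is cheaper by 779.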